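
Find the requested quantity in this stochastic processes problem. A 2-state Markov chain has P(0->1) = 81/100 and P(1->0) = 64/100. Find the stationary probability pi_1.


Stationary distribution: pi_0 = p10/(p01+p10), pi_1 = p01/(p01+p10)
p01 = 0.8100, p10 = 0.6400
pi_1 = 0.5586

0.5586


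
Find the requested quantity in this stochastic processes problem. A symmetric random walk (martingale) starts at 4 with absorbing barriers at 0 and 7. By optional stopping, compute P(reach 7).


By optional stopping theorem: E(M at tau) = M(0) = 4
P(hit 7)*7 + P(hit 0)*0 = 4
P(hit 7) = (4 - 0)/(7 - 0) = 4/7 = 0.5714

0.5714


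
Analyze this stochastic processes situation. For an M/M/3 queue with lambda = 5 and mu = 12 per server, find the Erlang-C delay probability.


a = lambda/mu = 0.4167
rho = a/c = 0.1389
Erlang-C formula applied:
C(c,a) = 0.0092

0.0092


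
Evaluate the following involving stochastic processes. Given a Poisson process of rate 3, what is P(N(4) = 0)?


P(N(t)=k) = (lambda*t)^k * exp(-lambda*t) / k!
lambda*t = 12
= 12^0 * exp(-12) / 0!
= 1 * 6.1442e-06 / 1
= 6.1442e-06

6.1442e-06


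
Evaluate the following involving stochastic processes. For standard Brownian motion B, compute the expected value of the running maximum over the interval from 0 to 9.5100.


E(max B(s)) = sqrt(2t/pi)
= sqrt(2*9.5100/pi)
= sqrt(6.0543)
= 2.4605

2.4605


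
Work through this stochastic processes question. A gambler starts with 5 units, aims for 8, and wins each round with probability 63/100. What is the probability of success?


Gambler's ruin formula:
r = q/p = 0.3700/0.6300 = 0.5873
P(win) = (1 - r^i)/(1 - r^N)
= (1 - 0.5873^5)/(1 - 0.5873^8)
= 0.9435

0.9435


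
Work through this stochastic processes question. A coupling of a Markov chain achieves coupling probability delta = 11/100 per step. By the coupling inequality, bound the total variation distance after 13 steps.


TV distance bound <= (1-delta)^n
= (1 - 0.1100)^13
= 0.8900^13
= 0.2198

0.2198


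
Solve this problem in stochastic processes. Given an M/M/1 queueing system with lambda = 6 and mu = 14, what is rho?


rho = lambda/mu
= 6/14
= 0.4286

0.4286


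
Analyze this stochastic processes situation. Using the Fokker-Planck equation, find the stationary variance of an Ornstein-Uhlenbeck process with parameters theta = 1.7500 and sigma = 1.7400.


Stationary variance = sigma^2 / (2*theta)
= 1.7400^2 / (2*1.7500)
= 3.0276 / 3.5000
= 0.8650

0.8650


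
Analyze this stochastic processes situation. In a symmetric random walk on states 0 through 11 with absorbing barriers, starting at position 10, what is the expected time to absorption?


For symmetric RW on 0,...,N with absorbing barriers, E(i) = i*(N-i)
E(10) = 10 * 1 = 10

10


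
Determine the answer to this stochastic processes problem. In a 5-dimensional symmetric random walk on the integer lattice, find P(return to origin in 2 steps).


P(return in 2 steps) = P(reverse first step) = 1/(2d)
= 1/10
= 0.1000

0.1000


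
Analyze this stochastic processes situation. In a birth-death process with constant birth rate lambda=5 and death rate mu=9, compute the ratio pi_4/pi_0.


For birth-death process, pi_n/pi_0 = (lambda/mu)^n
= (5/9)^4
= 0.0953

0.0953


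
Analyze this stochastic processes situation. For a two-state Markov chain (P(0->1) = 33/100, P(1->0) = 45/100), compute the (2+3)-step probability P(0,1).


P^5 = P^2 * P^3
Computing via matrix multiplication of the transition matrix.
Entry (0,1) of P^5 = 0.4229

0.4229


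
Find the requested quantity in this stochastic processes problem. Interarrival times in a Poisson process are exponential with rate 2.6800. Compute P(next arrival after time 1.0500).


P(X > t) = exp(-lambda * t)
= exp(-2.6800 * 1.0500)
= exp(-2.8140) = 0.0600

0.0600


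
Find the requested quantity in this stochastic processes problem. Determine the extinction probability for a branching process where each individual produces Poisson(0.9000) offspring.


Since mu = 0.9000 <= 1, extinction probability = 1.

1.0000


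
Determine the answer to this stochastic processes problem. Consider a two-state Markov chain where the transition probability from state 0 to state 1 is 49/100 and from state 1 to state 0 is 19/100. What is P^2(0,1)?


Computing P^2 by matrix multiplication.
P = [[0.5100, 0.4900], [0.1900, 0.8100]]
After raising P to the power 2:
P^2(0,1) = 0.6468

0.6468


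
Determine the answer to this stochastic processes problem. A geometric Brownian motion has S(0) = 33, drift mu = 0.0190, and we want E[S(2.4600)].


E[S(t)] = S(0) * exp(mu * t)
= 33 * exp(0.0190 * 2.4600)
= 33 * 1.0478
= 34.5790

34.5790


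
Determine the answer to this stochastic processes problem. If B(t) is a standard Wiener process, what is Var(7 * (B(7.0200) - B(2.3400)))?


Var(alpha*(B(t)-B(s))) = alpha^2 * (t-s)
= 7^2 * (7.0200 - 2.3400)
= 49 * 4.6800
= 229.3200

229.3200


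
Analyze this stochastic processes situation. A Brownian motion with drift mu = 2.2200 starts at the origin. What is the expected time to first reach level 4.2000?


Expected first passage time = a/mu
= 4.2000/2.2200
= 1.8919

1.8919


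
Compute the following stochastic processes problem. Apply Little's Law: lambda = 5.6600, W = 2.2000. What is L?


Little's Law: L = lambda * W
= 5.6600 * 2.2000
= 12.4520

12.4520


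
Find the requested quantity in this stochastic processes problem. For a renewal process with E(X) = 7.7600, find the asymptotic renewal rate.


Long-run renewal rate = 1/E(X)
= 1/7.7600
= 0.1289

0.1289


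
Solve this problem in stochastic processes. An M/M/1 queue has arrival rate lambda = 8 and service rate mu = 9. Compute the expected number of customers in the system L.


rho = 8/9 = 0.8889
L = rho/(1-rho)
= 0.8889/0.1111
= 8.0000

8.0000


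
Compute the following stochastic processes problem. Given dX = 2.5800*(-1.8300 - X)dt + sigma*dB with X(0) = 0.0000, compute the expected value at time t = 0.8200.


E[X(t)] = mu + (X(0) - mu)*exp(-theta*t)
= -1.8300 + (0.0000 - -1.8300)*exp(-2.5800*0.8200)
= -1.8300 + 1.8300 * 0.1206
= -1.6094

-1.6094


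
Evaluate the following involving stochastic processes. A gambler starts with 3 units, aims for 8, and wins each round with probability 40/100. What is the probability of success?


Gambler's ruin formula:
r = q/p = 0.6000/0.4000 = 1.5000
P(win) = (1 - r^i)/(1 - r^N)
= (1 - 1.5000^3)/(1 - 1.5000^8)
= 0.0964

0.0964


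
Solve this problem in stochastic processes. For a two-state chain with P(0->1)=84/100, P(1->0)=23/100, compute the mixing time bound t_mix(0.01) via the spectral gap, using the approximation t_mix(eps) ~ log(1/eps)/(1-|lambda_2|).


lambda_2 = |1 - p01 - p10| = |1 - 0.8400 - 0.2300| = 0.0700
t_mix ~ log(1/eps)/(1 - |lambda_2|)
= log(100)/(1 - 0.0700) = 4.6052/0.9300
= 4.9518

4.9518


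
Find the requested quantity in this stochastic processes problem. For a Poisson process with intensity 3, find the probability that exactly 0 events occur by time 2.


P(N(t)=k) = (lambda*t)^k * exp(-lambda*t) / k!
lambda*t = 6
= 6^0 * exp(-6) / 0!
= 1 * 0.0025 / 1
= 0.0025

0.0025


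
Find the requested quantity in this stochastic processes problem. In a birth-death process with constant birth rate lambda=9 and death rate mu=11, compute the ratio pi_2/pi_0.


For birth-death process, pi_n/pi_0 = (lambda/mu)^n
= (9/11)^2
= 0.6694

0.6694


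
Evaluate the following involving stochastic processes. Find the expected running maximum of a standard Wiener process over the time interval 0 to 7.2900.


E(max B(s)) = sqrt(2t/pi)
= sqrt(2*7.2900/pi)
= sqrt(4.6410)
= 2.1543

2.1543


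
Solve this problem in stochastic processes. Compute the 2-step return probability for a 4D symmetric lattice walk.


P(return in 2 steps) = P(reverse first step) = 1/(2d)
= 1/8
= 0.1250

0.1250


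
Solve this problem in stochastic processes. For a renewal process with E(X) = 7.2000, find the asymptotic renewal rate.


Long-run renewal rate = 1/E(X)
= 1/7.2000
= 0.1389

0.1389


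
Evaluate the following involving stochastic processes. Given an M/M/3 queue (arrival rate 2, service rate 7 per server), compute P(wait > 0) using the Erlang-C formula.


a = lambda/mu = 0.2857
rho = a/c = 0.0952
Erlang-C formula applied:
C(c,a) = 0.0032

0.0032


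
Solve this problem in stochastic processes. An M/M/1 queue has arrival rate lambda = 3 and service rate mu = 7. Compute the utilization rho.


rho = lambda/mu
= 3/7
= 0.4286

0.4286


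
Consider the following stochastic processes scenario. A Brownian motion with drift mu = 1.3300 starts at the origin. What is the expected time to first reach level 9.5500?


Expected first passage time = a/mu
= 9.5500/1.3300
= 7.1805

7.1805


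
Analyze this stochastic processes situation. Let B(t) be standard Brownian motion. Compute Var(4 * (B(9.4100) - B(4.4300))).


Var(alpha*(B(t)-B(s))) = alpha^2 * (t-s)
= 4^2 * (9.4100 - 4.4300)
= 16 * 4.9800
= 79.6800

79.6800


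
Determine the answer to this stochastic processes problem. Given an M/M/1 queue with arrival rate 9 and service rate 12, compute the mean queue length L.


rho = 9/12 = 0.7500
L = rho/(1-rho)
= 0.7500/0.2500
= 3.0000

3.0000


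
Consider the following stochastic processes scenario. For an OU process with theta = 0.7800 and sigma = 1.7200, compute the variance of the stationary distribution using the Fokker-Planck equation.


Stationary variance = sigma^2 / (2*theta)
= 1.7200^2 / (2*0.7800)
= 2.9584 / 1.5600
= 1.8964

1.8964


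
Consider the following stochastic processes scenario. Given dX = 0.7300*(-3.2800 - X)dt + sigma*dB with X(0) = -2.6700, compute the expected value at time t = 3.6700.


E[X(t)] = mu + (X(0) - mu)*exp(-theta*t)
= -3.2800 + (-2.6700 - -3.2800)*exp(-0.7300*3.6700)
= -3.2800 + 0.6100 * 0.0686
= -3.2381

-3.2381


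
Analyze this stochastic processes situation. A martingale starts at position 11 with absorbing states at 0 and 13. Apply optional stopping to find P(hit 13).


By optional stopping theorem: E(M at tau) = M(0) = 11
P(hit 13)*13 + P(hit 0)*0 = 11
P(hit 13) = (11 - 0)/(13 - 0) = 11/13 = 0.8462

0.8462


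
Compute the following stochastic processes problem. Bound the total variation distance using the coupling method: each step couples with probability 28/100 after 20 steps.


TV distance bound <= (1-delta)^n
= (1 - 0.2800)^20
= 0.7200^20
= 0.0014

0.0014


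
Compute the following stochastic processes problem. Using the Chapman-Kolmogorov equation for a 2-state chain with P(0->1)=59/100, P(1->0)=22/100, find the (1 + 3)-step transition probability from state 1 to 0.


P^4 = P^1 * P^3
Computing via matrix multiplication of the transition matrix.
Entry (1,0) of P^4 = 0.2713

0.2713


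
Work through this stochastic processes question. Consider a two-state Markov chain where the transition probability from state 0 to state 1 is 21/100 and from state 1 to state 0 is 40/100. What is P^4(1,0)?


Computing P^4 by matrix multiplication.
P = [[0.7900, 0.2100], [0.4000, 0.6000]]
After raising P to the power 4:
P^4(1,0) = 0.6406

0.6406


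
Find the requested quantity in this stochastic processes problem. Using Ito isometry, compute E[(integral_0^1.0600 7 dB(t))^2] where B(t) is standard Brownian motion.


By Ito isometry: E[(int f dB)^2] = int f^2 dt
= 7^2 * 1.0600
= 49 * 1.0600 = 51.9400

51.9400


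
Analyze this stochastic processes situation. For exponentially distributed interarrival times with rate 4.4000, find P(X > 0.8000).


P(X > t) = exp(-lambda * t)
= exp(-4.4000 * 0.8000)
= exp(-3.5200) = 0.0296

0.0296


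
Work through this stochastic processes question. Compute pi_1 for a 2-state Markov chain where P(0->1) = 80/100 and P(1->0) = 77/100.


Stationary distribution: pi_0 = p10/(p01+p10), pi_1 = p01/(p01+p10)
p01 = 0.8000, p10 = 0.7700
pi_1 = 0.5096

0.5096


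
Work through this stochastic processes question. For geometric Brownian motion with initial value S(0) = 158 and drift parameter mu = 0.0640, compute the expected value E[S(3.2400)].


E[S(t)] = S(0) * exp(mu * t)
= 158 * exp(0.0640 * 3.2400)
= 158 * 1.2304
= 194.4072

194.4072


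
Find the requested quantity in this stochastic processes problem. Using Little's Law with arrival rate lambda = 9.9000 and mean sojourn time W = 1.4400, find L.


Little's Law: L = lambda * W
= 9.9000 * 1.4400
= 14.2560

14.2560


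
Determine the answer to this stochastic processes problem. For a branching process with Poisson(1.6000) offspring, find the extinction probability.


Since mu = 1.6000 > 1, extinction prob q < 1.
Solve s = exp(mu*(s-1)) iteratively.
q = 0.3580

0.3580


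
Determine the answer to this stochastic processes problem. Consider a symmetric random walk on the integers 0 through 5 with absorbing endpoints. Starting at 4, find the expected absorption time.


For symmetric RW on 0,...,N with absorbing barriers, E(i) = i*(N-i)
E(4) = 4 * 1 = 4

4


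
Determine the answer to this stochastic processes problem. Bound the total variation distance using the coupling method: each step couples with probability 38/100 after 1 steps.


TV distance bound <= (1-delta)^n
= (1 - 0.3800)^1
= 0.6200^1
= 0.6200

0.6200


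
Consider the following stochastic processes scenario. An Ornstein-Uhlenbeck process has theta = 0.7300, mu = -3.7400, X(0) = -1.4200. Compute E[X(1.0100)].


E[X(t)] = mu + (X(0) - mu)*exp(-theta*t)
= -3.7400 + (-1.4200 - -3.7400)*exp(-0.7300*1.0100)
= -3.7400 + 2.3200 * 0.4784
= -2.6301

-2.6301


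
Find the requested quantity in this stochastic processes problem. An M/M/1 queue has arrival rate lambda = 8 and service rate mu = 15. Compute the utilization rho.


rho = lambda/mu
= 8/15
= 0.5333

0.5333


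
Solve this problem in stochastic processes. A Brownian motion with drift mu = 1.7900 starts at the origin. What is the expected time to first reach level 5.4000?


Expected first passage time = a/mu
= 5.4000/1.7900
= 3.0168

3.0168


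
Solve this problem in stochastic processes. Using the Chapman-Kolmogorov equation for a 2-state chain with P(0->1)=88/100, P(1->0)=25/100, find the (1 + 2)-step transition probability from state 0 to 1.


P^3 = P^1 * P^2
Computing via matrix multiplication of the transition matrix.
Entry (0,1) of P^3 = 0.7805

0.7805


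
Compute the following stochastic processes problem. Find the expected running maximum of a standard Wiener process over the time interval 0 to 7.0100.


E(max B(s)) = sqrt(2t/pi)
= sqrt(2*7.0100/pi)
= sqrt(4.4627)
= 2.1125

2.1125


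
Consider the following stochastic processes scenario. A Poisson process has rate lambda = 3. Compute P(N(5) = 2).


P(N(t)=k) = (lambda*t)^k * exp(-lambda*t) / k!
lambda*t = 15
= 15^2 * exp(-15) / 2!
= 225 * 3.0590e-07 / 2
= 3.4414e-05

3.4414e-05


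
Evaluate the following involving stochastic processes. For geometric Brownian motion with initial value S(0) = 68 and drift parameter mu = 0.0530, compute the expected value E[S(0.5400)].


E[S(t)] = S(0) * exp(mu * t)
= 68 * exp(0.0530 * 0.5400)
= 68 * 1.0290
= 69.9743

69.9743


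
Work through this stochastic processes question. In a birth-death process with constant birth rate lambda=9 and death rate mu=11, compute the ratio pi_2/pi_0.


For birth-death process, pi_n/pi_0 = (lambda/mu)^n
= (9/11)^2
= 0.6694

0.6694


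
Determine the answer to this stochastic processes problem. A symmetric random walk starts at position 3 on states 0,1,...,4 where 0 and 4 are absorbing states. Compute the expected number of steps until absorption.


For symmetric RW on 0,...,N with absorbing barriers, E(i) = i*(N-i)
E(3) = 3 * 1 = 3

3


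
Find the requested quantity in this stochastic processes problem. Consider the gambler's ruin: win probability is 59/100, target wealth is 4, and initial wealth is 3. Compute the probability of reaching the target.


Gambler's ruin formula:
r = q/p = 0.4100/0.5900 = 0.6949
P(win) = (1 - r^i)/(1 - r^N)
= (1 - 0.6949^3)/(1 - 0.6949^4)
= 0.8665

0.8665


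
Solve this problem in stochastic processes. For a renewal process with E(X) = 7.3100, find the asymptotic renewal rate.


Long-run renewal rate = 1/E(X)
= 1/7.3100
= 0.1368

0.1368


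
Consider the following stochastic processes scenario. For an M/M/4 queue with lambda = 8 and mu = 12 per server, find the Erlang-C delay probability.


a = lambda/mu = 0.6667
rho = a/c = 0.1667
Erlang-C formula applied:
C(c,a) = 0.0051

0.0051


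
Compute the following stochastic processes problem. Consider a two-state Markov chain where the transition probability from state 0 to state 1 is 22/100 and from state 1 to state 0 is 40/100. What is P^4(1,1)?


Computing P^4 by matrix multiplication.
P = [[0.7800, 0.2200], [0.4000, 0.6000]]
After raising P to the power 4:
P^4(1,1) = 0.3683

0.3683


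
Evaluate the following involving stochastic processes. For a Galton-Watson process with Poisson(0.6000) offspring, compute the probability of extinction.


Since mu = 0.6000 <= 1, extinction probability = 1.

1.0000


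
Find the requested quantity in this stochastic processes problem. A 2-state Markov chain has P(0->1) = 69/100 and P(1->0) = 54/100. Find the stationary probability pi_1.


Stationary distribution: pi_0 = p10/(p01+p10), pi_1 = p01/(p01+p10)
p01 = 0.6900, p10 = 0.5400
pi_1 = 0.5610

0.5610


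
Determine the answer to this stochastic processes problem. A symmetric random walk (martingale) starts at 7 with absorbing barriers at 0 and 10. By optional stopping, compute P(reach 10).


By optional stopping theorem: E(M at tau) = M(0) = 7
P(hit 10)*10 + P(hit 0)*0 = 7
P(hit 10) = (7 - 0)/(10 - 0) = 7/10 = 0.7000

0.7000


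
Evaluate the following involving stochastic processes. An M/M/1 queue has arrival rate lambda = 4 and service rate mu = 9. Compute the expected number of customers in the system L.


rho = 4/9 = 0.4444
L = rho/(1-rho)
= 0.4444/0.5556
= 0.8000

0.8000


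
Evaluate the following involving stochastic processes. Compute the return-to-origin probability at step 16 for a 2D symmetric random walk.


P = C(16,8)^2 / 4^16
= 12870^2 / 4294967296
= 165636900 / 4294967296
= 0.0386

0.0386


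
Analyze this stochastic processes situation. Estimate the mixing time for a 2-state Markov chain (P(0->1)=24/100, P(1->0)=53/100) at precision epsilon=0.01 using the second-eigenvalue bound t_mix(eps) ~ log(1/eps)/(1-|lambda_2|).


lambda_2 = |1 - p01 - p10| = |1 - 0.2400 - 0.5300| = 0.2300
t_mix ~ log(1/eps)/(1 - |lambda_2|)
= log(100)/(1 - 0.2300) = 4.6052/0.7700
= 5.9807

5.9807


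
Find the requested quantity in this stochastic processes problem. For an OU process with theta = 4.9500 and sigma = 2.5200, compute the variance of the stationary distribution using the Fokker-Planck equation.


Stationary variance = sigma^2 / (2*theta)
= 2.5200^2 / (2*4.9500)
= 6.3504 / 9.9000
= 0.6415

0.6415


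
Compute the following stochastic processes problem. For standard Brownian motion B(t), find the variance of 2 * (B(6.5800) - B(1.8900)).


Var(alpha*(B(t)-B(s))) = alpha^2 * (t-s)
= 2^2 * (6.5800 - 1.8900)
= 4 * 4.6900
= 18.7600

18.7600


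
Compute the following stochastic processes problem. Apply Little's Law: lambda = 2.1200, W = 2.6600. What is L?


Little's Law: L = lambda * W
= 2.1200 * 2.6600
= 5.6392

5.6392


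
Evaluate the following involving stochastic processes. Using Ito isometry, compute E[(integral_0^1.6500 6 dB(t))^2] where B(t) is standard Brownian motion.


By Ito isometry: E[(int f dB)^2] = int f^2 dt
= 6^2 * 1.6500
= 36 * 1.6500 = 59.4000

59.4000


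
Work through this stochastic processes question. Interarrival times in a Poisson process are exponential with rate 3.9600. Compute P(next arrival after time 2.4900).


P(X > t) = exp(-lambda * t)
= exp(-3.9600 * 2.4900)
= exp(-9.8604) = 5.2201e-05

5.2201e-05


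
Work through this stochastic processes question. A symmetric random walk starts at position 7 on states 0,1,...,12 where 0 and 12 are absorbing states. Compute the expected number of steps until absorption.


For symmetric RW on 0,...,N with absorbing barriers, E(i) = i*(N-i)
E(7) = 7 * 5 = 35

35


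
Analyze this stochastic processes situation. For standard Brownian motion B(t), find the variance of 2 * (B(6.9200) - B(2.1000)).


Var(alpha*(B(t)-B(s))) = alpha^2 * (t-s)
= 2^2 * (6.9200 - 2.1000)
= 4 * 4.8200
= 19.2800

19.2800


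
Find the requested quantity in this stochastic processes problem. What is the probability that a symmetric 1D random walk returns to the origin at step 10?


P(S(10) = 0) = C(10,5) / 4^5
= 252 / 1024
= 0.2461

0.2461


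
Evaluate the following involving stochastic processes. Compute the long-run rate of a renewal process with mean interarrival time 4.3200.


Long-run renewal rate = 1/E(X)
= 1/4.3200
= 0.2315

0.2315


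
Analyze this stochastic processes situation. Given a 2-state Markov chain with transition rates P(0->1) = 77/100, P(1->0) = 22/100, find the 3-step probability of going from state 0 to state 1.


Computing P^3 by matrix multiplication.
P = [[0.2300, 0.7700], [0.2200, 0.7800]]
After raising P to the power 3:
P^3(0,1) = 0.7778

0.7778


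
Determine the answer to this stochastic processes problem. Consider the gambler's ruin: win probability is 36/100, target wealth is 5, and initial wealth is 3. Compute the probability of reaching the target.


Gambler's ruin formula:
r = q/p = 0.6400/0.3600 = 1.7778
P(win) = (1 - r^i)/(1 - r^N)
= (1 - 1.7778^3)/(1 - 1.7778^5)
= 0.2756

0.2756


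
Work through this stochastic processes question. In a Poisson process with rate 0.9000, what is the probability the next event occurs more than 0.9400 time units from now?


P(X > t) = exp(-lambda * t)
= exp(-0.9000 * 0.9400)
= exp(-0.8460) = 0.4291

0.4291


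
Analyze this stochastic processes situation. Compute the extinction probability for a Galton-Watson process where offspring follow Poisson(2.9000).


Since mu = 2.9000 > 1, extinction prob q < 1.
Solve s = exp(mu*(s-1)) iteratively.
q = 0.0668

0.0668


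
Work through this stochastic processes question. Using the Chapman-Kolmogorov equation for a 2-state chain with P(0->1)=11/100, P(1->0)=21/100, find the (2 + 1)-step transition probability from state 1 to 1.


P^3 = P^2 * P^1
Computing via matrix multiplication of the transition matrix.
Entry (1,1) of P^3 = 0.5501

0.5501


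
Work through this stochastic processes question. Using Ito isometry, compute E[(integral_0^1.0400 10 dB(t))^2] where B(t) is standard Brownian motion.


By Ito isometry: E[(int f dB)^2] = int f^2 dt
= 10^2 * 1.0400
= 100 * 1.0400 = 104.0000

104.0000


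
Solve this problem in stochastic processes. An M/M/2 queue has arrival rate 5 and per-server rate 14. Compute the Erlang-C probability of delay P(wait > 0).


a = lambda/mu = 0.3571
rho = a/c = 0.1786
Erlang-C formula applied:
C(c,a) = 0.0541

0.0541


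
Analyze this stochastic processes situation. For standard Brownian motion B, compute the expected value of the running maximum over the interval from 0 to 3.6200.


E(max B(s)) = sqrt(2t/pi)
= sqrt(2*3.6200/pi)
= sqrt(2.3046)
= 1.5181

1.5181


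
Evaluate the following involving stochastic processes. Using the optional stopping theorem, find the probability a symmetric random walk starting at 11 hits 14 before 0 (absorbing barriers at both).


By optional stopping theorem: E(M at tau) = M(0) = 11
P(hit 14)*14 + P(hit 0)*0 = 11
P(hit 14) = (11 - 0)/(14 - 0) = 11/14 = 0.7857

0.7857


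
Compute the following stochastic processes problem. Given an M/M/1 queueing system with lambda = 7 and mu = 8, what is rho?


rho = lambda/mu
= 7/8
= 0.8750

0.8750


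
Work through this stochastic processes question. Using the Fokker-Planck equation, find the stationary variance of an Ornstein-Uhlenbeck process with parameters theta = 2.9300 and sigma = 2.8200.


Stationary variance = sigma^2 / (2*theta)
= 2.8200^2 / (2*2.9300)
= 7.9524 / 5.8600
= 1.3571

1.3571


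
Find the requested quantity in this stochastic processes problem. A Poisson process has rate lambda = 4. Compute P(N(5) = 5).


P(N(t)=k) = (lambda*t)^k * exp(-lambda*t) / k!
lambda*t = 20
= 20^5 * exp(-20) / 5!
= 3200000 * 2.0612e-09 / 120
= 5.4964e-05

5.4964e-05


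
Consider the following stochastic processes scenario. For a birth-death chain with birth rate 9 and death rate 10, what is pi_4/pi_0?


For birth-death process, pi_n/pi_0 = (lambda/mu)^n
= (9/10)^4
= 0.6561

0.6561


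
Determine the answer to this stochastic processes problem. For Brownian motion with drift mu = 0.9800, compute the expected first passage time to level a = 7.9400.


Expected first passage time = a/mu
= 7.9400/0.9800
= 8.1020

8.1020


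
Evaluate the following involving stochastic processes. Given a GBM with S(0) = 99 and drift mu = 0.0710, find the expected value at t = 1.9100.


E[S(t)] = S(0) * exp(mu * t)
= 99 * exp(0.0710 * 1.9100)
= 99 * 1.1452
= 113.3783

113.3783


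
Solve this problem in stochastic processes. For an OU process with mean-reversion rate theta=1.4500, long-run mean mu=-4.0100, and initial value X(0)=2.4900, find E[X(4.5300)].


E[X(t)] = mu + (X(0) - mu)*exp(-theta*t)
= -4.0100 + (2.4900 - -4.0100)*exp(-1.4500*4.5300)
= -4.0100 + 6.5000 * 0.0014
= -4.0009

-4.0009


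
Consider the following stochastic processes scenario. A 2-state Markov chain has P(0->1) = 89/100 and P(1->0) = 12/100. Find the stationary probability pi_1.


Stationary distribution: pi_0 = p10/(p01+p10), pi_1 = p01/(p01+p10)
p01 = 0.8900, p10 = 0.1200
pi_1 = 0.8812

0.8812


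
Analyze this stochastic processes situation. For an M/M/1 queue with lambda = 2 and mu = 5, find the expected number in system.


rho = 2/5 = 0.4000
L = rho/(1-rho)
= 0.4000/0.6000
= 0.6667

0.6667


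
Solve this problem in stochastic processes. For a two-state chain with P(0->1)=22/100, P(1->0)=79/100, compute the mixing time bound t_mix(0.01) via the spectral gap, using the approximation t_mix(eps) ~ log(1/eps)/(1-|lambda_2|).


lambda_2 = |1 - p01 - p10| = |1 - 0.2200 - 0.7900| = 0.0100
t_mix ~ log(1/eps)/(1 - |lambda_2|)
= log(100)/(1 - 0.0100) = 4.6052/0.9900
= 4.6517

4.6517


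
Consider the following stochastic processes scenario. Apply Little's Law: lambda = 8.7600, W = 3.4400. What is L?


Little's Law: L = lambda * W
= 8.7600 * 3.4400
= 30.1344

30.1344


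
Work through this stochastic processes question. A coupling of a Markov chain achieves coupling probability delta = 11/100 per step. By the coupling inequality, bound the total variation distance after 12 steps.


TV distance bound <= (1-delta)^n
= (1 - 0.1100)^12
= 0.8900^12
= 0.2470

0.2470


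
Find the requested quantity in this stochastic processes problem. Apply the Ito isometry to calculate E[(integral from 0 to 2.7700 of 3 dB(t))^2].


By Ito isometry: E[(int f dB)^2] = int f^2 dt
= 3^2 * 2.7700
= 9 * 2.7700 = 24.9300

24.9300


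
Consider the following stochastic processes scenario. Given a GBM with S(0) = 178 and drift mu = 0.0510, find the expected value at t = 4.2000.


E[S(t)] = S(0) * exp(mu * t)
= 178 * exp(0.0510 * 4.2000)
= 178 * 1.2389
= 220.5189

220.5189


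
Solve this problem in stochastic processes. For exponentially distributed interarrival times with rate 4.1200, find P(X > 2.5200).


P(X > t) = exp(-lambda * t)
= exp(-4.1200 * 2.5200)
= exp(-10.3824) = 3.0973e-05

3.0973e-05


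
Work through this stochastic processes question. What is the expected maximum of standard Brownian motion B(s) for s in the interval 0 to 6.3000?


E(max B(s)) = sqrt(2t/pi)
= sqrt(2*6.3000/pi)
= sqrt(4.0107)
= 2.0027

2.0027


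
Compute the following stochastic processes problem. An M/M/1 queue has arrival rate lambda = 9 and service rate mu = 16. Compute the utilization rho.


rho = lambda/mu
= 9/16
= 0.5625

0.5625


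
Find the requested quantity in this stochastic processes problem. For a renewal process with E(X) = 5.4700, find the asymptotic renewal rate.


Long-run renewal rate = 1/E(X)
= 1/5.4700
= 0.1828

0.1828


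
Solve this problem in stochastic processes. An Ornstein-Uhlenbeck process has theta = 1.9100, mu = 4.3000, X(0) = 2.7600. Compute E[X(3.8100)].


E[X(t)] = mu + (X(0) - mu)*exp(-theta*t)
= 4.3000 + (2.7600 - 4.3000)*exp(-1.9100*3.8100)
= 4.3000 + -1.5400 * 6.9119e-04
= 4.2989

4.2989


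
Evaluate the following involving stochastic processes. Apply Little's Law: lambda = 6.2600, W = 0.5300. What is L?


Little's Law: L = lambda * W
= 6.2600 * 0.5300
= 3.3178

3.3178


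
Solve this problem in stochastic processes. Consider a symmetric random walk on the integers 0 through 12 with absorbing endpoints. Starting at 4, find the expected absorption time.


For symmetric RW on 0,...,N with absorbing barriers, E(i) = i*(N-i)
E(4) = 4 * 8 = 32

32


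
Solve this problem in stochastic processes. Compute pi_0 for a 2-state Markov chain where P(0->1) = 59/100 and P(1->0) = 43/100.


Stationary distribution: pi_0 = p10/(p01+p10), pi_1 = p01/(p01+p10)
p01 = 0.5900, p10 = 0.4300
pi_0 = 0.4216

0.4216


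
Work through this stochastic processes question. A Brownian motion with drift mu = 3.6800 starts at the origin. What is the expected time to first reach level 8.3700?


Expected first passage time = a/mu
= 8.3700/3.6800
= 2.2745

2.2745


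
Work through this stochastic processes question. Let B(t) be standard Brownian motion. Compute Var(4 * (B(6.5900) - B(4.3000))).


Var(alpha*(B(t)-B(s))) = alpha^2 * (t-s)
= 4^2 * (6.5900 - 4.3000)
= 16 * 2.2900
= 36.6400

36.6400


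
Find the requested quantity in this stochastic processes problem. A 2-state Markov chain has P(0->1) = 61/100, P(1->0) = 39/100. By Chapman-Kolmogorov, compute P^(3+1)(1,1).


P^4 = P^3 * P^1
Computing via matrix multiplication of the transition matrix.
Entry (1,1) of P^4 = 0.6100

0.6100


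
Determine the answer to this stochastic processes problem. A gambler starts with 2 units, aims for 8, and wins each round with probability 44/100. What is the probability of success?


Gambler's ruin formula:
r = q/p = 0.5600/0.4400 = 1.2727
P(win) = (1 - r^i)/(1 - r^N)
= (1 - 1.2727^2)/(1 - 1.2727^8)
= 0.1053

0.1053


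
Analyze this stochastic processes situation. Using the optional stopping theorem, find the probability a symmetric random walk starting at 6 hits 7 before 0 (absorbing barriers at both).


By optional stopping theorem: E(M at tau) = M(0) = 6
P(hit 7)*7 + P(hit 0)*0 = 6
P(hit 7) = (6 - 0)/(7 - 0) = 6/7 = 0.8571

0.8571


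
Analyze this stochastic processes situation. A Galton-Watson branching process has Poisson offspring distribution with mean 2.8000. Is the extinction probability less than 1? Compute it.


Since mu = 2.8000 > 1, extinction prob q < 1.
Solve s = exp(mu*(s-1)) iteratively.
q = 0.0750

0.0750


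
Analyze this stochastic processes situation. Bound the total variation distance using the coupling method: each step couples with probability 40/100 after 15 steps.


TV distance bound <= (1-delta)^n
= (1 - 0.4000)^15
= 0.6000^15
= 4.7018e-04

4.7018e-04


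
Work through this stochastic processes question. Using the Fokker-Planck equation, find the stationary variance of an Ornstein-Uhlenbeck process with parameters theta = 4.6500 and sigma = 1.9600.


Stationary variance = sigma^2 / (2*theta)
= 1.9600^2 / (2*4.6500)
= 3.8416 / 9.3000
= 0.4131

0.4131


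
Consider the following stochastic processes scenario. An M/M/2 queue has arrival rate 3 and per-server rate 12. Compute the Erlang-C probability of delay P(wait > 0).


a = lambda/mu = 0.2500
rho = a/c = 0.1250
Erlang-C formula applied:
C(c,a) = 0.0278

0.0278


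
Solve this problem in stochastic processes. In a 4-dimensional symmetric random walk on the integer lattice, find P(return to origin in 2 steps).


P(return in 2 steps) = P(reverse first step) = 1/(2d)
= 1/8
= 0.1250

0.1250


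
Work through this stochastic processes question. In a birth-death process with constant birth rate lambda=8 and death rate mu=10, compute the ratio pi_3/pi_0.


For birth-death process, pi_n/pi_0 = (lambda/mu)^n
= (8/10)^3
= 0.5120

0.5120


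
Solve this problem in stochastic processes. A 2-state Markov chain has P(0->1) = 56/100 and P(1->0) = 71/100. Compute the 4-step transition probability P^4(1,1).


Computing P^4 by matrix multiplication.
P = [[0.4400, 0.5600], [0.7100, 0.2900]]
After raising P to the power 4:
P^4(1,1) = 0.4439

0.4439


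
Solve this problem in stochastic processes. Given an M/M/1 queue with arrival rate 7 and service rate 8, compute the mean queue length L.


rho = 7/8 = 0.8750
L = rho/(1-rho)
= 0.8750/0.1250
= 7.0000

7.0000


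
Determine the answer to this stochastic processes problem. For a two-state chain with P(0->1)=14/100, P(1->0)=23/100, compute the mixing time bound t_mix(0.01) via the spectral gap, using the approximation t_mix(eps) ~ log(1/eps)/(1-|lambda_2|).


lambda_2 = |1 - p01 - p10| = |1 - 0.1400 - 0.2300| = 0.6300
t_mix ~ log(1/eps)/(1 - |lambda_2|)
= log(100)/(1 - 0.6300) = 4.6052/0.3700
= 12.4464

12.4464


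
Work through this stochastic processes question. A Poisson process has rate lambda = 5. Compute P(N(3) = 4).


P(N(t)=k) = (lambda*t)^k * exp(-lambda*t) / k!
lambda*t = 15
= 15^4 * exp(-15) / 4!
= 50625 * 3.0590e-07 / 24
= 6.4526e-04

6.4526e-04


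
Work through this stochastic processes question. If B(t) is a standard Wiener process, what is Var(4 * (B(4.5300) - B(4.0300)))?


Var(alpha*(B(t)-B(s))) = alpha^2 * (t-s)
= 4^2 * (4.5300 - 4.0300)
= 16 * 0.5000
= 8.0000

8.0000


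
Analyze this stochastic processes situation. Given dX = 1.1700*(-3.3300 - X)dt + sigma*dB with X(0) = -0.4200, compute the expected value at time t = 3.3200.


E[X(t)] = mu + (X(0) - mu)*exp(-theta*t)
= -3.3300 + (-0.4200 - -3.3300)*exp(-1.1700*3.3200)
= -3.3300 + 2.9100 * 0.0206
= -3.2702

-3.2702


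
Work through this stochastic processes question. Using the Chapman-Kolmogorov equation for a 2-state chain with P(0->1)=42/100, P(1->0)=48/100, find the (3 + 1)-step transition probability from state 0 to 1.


P^4 = P^3 * P^1
Computing via matrix multiplication of the transition matrix.
Entry (0,1) of P^4 = 0.4666

0.4666


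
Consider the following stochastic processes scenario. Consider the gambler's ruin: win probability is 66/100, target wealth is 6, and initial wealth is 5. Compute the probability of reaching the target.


Gambler's ruin formula:
r = q/p = 0.3400/0.6600 = 0.5152
P(win) = (1 - r^i)/(1 - r^N)
= (1 - 0.5152^5)/(1 - 0.5152^6)
= 0.9821

0.9821


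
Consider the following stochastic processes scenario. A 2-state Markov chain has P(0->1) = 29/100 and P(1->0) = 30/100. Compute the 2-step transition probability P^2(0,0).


Computing P^2 by matrix multiplication.
P = [[0.7100, 0.2900], [0.3000, 0.7000]]
After raising P to the power 2:
P^2(0,0) = 0.5911

0.5911


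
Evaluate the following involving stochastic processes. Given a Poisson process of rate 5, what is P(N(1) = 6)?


P(N(t)=k) = (lambda*t)^k * exp(-lambda*t) / k!
lambda*t = 5
= 5^6 * exp(-5) / 6!
= 15625 * 0.0067 / 720
= 0.1462

0.1462


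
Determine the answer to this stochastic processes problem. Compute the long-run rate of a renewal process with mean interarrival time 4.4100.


Long-run renewal rate = 1/E(X)
= 1/4.4100
= 0.2268

0.2268


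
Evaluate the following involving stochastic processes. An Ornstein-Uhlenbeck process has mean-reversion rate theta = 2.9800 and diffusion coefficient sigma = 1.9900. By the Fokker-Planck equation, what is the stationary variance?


Stationary variance = sigma^2 / (2*theta)
= 1.9900^2 / (2*2.9800)
= 3.9601 / 5.9600
= 0.6644

0.6644


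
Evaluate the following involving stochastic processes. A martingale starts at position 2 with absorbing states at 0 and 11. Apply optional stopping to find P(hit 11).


By optional stopping theorem: E(M at tau) = M(0) = 2
P(hit 11)*11 + P(hit 0)*0 = 2
P(hit 11) = (2 - 0)/(11 - 0) = 2/11 = 0.1818

0.1818


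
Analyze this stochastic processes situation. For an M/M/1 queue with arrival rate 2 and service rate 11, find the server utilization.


rho = lambda/mu
= 2/11
= 0.1818

0.1818


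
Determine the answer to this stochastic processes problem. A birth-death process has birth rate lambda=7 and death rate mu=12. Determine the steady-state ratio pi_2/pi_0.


For birth-death process, pi_n/pi_0 = (lambda/mu)^n
= (7/12)^2
= 0.3403

0.3403


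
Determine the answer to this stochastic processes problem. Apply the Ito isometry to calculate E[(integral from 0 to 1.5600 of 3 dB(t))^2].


By Ito isometry: E[(int f dB)^2] = int f^2 dt
= 3^2 * 1.5600
= 9 * 1.5600 = 14.0400

14.0400


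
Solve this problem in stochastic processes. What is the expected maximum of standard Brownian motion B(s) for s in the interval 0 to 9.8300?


E(max B(s)) = sqrt(2t/pi)
= sqrt(2*9.8300/pi)
= sqrt(6.2580)
= 2.5016

2.5016


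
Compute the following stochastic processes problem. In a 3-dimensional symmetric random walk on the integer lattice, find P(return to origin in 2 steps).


P(return in 2 steps) = P(reverse first step) = 1/(2d)
= 1/6
= 0.1667

0.1667


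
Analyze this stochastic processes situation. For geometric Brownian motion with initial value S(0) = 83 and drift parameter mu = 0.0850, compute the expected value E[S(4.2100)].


E[S(t)] = S(0) * exp(mu * t)
= 83 * exp(0.0850 * 4.2100)
= 83 * 1.4303
= 118.7108

118.7108


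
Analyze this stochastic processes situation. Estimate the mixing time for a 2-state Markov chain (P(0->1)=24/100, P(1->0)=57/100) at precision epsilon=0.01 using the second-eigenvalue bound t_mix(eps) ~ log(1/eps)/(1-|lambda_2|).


lambda_2 = |1 - p01 - p10| = |1 - 0.2400 - 0.5700| = 0.1900
t_mix ~ log(1/eps)/(1 - |lambda_2|)
= log(100)/(1 - 0.1900) = 4.6052/0.8100
= 5.6854

5.6854


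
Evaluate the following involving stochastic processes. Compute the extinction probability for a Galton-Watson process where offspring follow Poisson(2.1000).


Since mu = 2.1000 > 1, extinction prob q < 1.
Solve s = exp(mu*(s-1)) iteratively.
q = 0.1779

0.1779


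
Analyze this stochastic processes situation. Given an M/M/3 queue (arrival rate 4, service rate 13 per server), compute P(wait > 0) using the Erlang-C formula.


a = lambda/mu = 0.3077
rho = a/c = 0.1026
Erlang-C formula applied:
C(c,a) = 0.0040

0.0040


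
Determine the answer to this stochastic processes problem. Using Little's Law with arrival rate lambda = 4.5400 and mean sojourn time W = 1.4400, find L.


Little's Law: L = lambda * W
= 4.5400 * 1.4400
= 6.5376

6.5376


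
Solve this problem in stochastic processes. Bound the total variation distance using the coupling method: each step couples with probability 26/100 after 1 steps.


TV distance bound <= (1-delta)^n
= (1 - 0.2600)^1
= 0.7400^1
= 0.7400

0.7400


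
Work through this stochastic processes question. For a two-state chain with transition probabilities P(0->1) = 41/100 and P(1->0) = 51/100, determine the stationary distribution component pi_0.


Stationary distribution: pi_0 = p10/(p01+p10), pi_1 = p01/(p01+p10)
p01 = 0.4100, p10 = 0.5100
pi_0 = 0.5543

0.5543


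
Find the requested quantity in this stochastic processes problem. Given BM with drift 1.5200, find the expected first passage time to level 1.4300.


Expected first passage time = a/mu
= 1.4300/1.5200
= 0.9408

0.9408


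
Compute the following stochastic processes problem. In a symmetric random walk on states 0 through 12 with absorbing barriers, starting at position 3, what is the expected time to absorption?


For symmetric RW on 0,...,N with absorbing barriers, E(i) = i*(N-i)
E(3) = 3 * 9 = 27

27
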